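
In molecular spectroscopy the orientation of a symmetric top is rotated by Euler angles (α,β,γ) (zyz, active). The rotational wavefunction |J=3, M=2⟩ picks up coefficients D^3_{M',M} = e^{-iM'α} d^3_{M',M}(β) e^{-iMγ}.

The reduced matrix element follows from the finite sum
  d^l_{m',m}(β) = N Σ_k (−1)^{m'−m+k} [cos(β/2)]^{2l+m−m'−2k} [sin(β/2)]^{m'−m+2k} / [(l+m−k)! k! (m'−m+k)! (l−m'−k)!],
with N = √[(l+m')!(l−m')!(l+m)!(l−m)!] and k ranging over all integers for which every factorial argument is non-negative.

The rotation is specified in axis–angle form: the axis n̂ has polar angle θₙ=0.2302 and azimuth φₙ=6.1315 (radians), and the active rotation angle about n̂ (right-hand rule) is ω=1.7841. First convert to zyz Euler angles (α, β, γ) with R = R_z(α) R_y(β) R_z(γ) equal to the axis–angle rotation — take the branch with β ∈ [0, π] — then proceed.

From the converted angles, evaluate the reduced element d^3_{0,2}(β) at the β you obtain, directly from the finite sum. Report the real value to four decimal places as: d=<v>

d=0.1568

Axis–angle → zyz. n̂ = (sinθₙcosφₙ, sinθₙsinφₙ, cosθₙ) = (+0.225552, -0.034478, +0.973621), ω = 1.7841.
R = I cosω + sinω [n̂]ₓ + (1−cosω) n̂n̂ᵀ gives
  R = [-0.150047, -0.960978, +0.232394; +0.942133, -0.210249, -0.261115; +0.299786, +0.179766, +0.936916]
β = atan2(√(R₁₃²+R₂₃²), R₃₃) = 0.357095; α = atan2(R₂₃, R₁₃) mod 2π = 5.439654; γ = atan2(R₃₂, −R₃₁) mod 2π = 2.601432
d^3_{0,2}(β=0.3571) via the finite sum:
Half-angle: c=0.984103, s=0.177600. N=√(6·6·120·1)=65.726707
k: max(0,(2)−(0))=2 … min(3+(2),3−(0))=3
  k=2: (−1)^0·65.7267/(12)·0.9841^4·0.1776^2 = +0.162035
  k=3: (−1)^1·65.7267/(12)·0.9841^2·0.1776^4 = -0.005277
d^3_{0,2}(0.3571) = +0.162035 -0.005277 = +0.156758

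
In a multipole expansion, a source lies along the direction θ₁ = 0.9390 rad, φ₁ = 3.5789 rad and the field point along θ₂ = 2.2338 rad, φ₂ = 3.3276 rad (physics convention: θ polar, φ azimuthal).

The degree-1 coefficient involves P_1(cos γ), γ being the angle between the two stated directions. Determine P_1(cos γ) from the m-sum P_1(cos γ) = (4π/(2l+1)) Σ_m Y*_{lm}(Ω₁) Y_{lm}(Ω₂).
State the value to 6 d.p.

Summing Y*_{l m}(θ₁,φ₁)·Y_{l m}(θ₂,φ₂) over m ∈ [−1, 1]; prefactor 4π/(2·1+1) = 4.188790:
  m=-1: Y*=-0.252566-0.118073i  Y=-0.267603+0.050358i  product +0.073533+0.018878i
  m=+0: Y*=+0.288566-0.000000i  Y=-0.300728+0.000000i  product -0.086780+0.000000i
  m=+1: Y*=+0.252566-0.118073i  Y=+0.267603+0.050358i  product +0.073533-0.018878i
Accumulated sum +0.060287+0.000000i; after 4π/(2l+1) scaling, +0.252529+0.000000i ⇒ P_1 = 0.252529

0.252529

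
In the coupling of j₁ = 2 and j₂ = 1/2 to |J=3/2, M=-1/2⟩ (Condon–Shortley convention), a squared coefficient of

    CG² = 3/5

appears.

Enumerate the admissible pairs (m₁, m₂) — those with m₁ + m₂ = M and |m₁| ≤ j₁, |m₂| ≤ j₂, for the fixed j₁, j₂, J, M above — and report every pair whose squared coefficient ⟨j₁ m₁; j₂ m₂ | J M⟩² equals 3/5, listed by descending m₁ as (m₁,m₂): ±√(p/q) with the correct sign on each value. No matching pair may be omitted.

Admissible pairs with m₁+m₂ = M = -1/2: (-1,1/2), (0,-1/2)
  (m₁,m₂)=(0,-1/2): CG² = 2/5, CG = +√(2/5)
  (m₁,m₂)=(-1,1/2): CG² = 3/5, CG = −√(3/5)   ← matches the target
Pairs with CG² = 3/5: (-1,1/2): −√(3/5)

(-1,1/2): −√(3/5)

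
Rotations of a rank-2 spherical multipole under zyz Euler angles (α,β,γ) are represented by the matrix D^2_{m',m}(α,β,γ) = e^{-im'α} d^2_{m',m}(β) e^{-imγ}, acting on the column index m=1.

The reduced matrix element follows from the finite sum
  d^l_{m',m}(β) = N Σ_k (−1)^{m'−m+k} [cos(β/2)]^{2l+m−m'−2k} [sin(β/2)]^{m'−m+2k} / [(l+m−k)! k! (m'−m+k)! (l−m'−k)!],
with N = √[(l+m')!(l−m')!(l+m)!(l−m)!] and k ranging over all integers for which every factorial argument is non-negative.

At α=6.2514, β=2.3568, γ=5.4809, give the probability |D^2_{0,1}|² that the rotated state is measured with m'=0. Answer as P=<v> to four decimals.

P=0.3750

D^2_{0,1}(6.2514,2.3568,5.4809) = e^{-i·0·6.2514}·d^2_{0,1}(2.3568)·e^{-i·1·5.4809}. Compute d first:
Half-angle: c=0.382404, s=0.923995. N=√(2·2·6·1)=4.898979
Admissible k: 1..2 (factorial args all ≥0)
  k=1: (−1)^0·4.8990/(2)·0.3824^3·0.9240^1 = +0.126564
  k=2: (−1)^1·4.8990/(2)·0.3824^1·0.9240^3 = -0.738936
d^2_{0,1}(2.3568) = +0.126564 -0.738936 = -0.612372
|D^2_{0,1}|² = |d^2_{0,1}(β)|² = (-0.612372)² = 0.374999 (the z-rotation phases have unit modulus)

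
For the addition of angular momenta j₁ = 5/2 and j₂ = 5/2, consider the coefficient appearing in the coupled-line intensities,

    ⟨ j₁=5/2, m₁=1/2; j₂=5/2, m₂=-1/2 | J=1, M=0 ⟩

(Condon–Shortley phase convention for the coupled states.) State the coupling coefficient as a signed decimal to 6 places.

+0.119523

√[3·4!1!1!/7! · 3!2!2!3!1!1!] = √(72/35)
  +(−1)^1/∏(1,3,1,1,0,0)! = -1/6  (running -1/6)
  +(−1)^2/∏(2,2,0,0,1,1)! = 1/4  (running 1/12)
⟨..|..⟩ = √(72/35)·(1/12) = +0.119523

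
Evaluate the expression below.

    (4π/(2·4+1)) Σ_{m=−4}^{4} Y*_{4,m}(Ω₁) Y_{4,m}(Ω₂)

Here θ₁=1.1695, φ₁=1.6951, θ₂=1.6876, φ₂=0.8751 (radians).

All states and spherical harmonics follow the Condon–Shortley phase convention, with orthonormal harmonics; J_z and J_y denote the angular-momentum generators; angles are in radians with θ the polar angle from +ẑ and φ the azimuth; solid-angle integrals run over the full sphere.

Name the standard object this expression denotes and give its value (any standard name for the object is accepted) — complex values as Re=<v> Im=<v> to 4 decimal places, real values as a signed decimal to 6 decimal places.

This sum is the spherical-harmonic addition theorem: it equals the Legendre polynomial P_l(cos γ) of the angle γ between the two directions.
Expand P_4 via completeness: Σ_{m} conj(Y_{4,m}) at Ω₁ times Y_{4,m} at Ω₂ —
  m=-4: (0.279313, 0.151581) × (-0.403172, 0.151206) = (-0.135531, -0.018879)  (running Σ = (-0.135531, -0.018879))
  m=-3: (0.138956, -0.355191) × (0.124279, 0.070547) = (0.042327, -0.034340)  (running Σ = (-0.093204, -0.053219))
  m=-2: (-0.018696, -0.004746) × (0.053285, 0.293817) = (0.000398, -0.005746)  (running Σ = (-0.092806, -0.058965))
  m=-1: (0.040747, -0.326115) × (0.101948, -0.122100) = (-0.035664, -0.038222)  (running Σ = (-0.128471, -0.097187))
  m=0: (-0.080665, -0.000000) × (0.274939, 0.000000) = (-0.022178, -0.000000)  (running Σ = (-0.150649, -0.097187))
  m=1: (-0.040747, -0.326115) × (-0.101948, -0.122100) = (-0.035664, 0.038222)  (running Σ = (-0.186313, -0.058965))
  m=2: (-0.018696, 0.004746) × (0.053285, -0.293817) = (0.000398, 0.005746)  (running Σ = (-0.185915, -0.053219))
  m=3: (-0.138956, -0.355191) × (-0.124279, 0.070547) = (0.042327, 0.034340)  (running Σ = (-0.143588, -0.018879))
  m=4: (0.279313, -0.151581) × (-0.403172, -0.151206) = (-0.135531, 0.018879)  (running Σ = (-0.279119, 0.000000))
Σ over m = (-0.279119, 0.000000); ×(4π/9) → (-0.389724, 0.000000). Real part: -0.389724

Legendre polynomial (addition theorem), -0.389724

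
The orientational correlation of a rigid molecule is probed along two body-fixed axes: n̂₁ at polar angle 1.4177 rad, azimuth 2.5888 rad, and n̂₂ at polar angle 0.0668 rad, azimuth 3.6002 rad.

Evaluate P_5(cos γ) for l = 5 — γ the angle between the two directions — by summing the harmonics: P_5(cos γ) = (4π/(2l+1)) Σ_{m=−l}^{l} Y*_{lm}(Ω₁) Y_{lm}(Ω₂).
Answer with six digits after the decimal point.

Summing Y*_{l m}(θ₁,φ₁)·Y_{l m}(θ₂,φ₂) over m ∈ [−5, 5]; prefactor 4π/(2·5+1) = 1.142397:
  [-5]  conj(Y_{5,-5})(Ω₁) = 0.40678 + 0.16136j ; Y_{5,-5}(Ω₂) = 0.00000 + 0.00000j ; Δ = 0.00000 + 0.00000j
  [-4]  conj(Y_{5,-4})(Ω₁) = -0.12759 - 0.17123j ; Y_{5,-4}(Ω₂) = -0.00001 - 0.00003j ; Δ = -0.00000 + 0.00000j
  [-3]  conj(Y_{5,-3})(Ω₁) = -0.02310 - 0.26304j ; Y_{5,-3}(Ω₂) = -0.00016 + 0.00080j ; Δ = 0.00022 + 0.00002j
  [-2]  conj(Y_{5,-2})(Ω₁) = -0.10535 + 0.20987j ; Y_{5,-2}(Ω₂) = 0.00910 - 0.01188j ; Δ = 0.00154 + 0.00316j
  [-1]  conj(Y_{5,-1})(Ω₁) = -0.18474 + 0.11398j ; Y_{5,-1}(Ω₂) = -0.15097 + 0.07454j ; Δ = 0.01940 - 0.03098j
  [+0]  conj(Y_{5,0})(Ω₁) = 0.23910 + 0.00000j ; Y_{5,0}(Ω₂) = 0.90455 + 0.00000j ; Δ = 0.21627 + 0.00000j
  [+1]  conj(Y_{5,1})(Ω₁) = 0.18474 + 0.11398j ; Y_{5,1}(Ω₂) = 0.15097 + 0.07454j ; Δ = 0.01940 + 0.03098j
  [+2]  conj(Y_{5,2})(Ω₁) = -0.10535 - 0.20987j ; Y_{5,2}(Ω₂) = 0.00910 + 0.01188j ; Δ = 0.00154 - 0.00316j
  [+3]  conj(Y_{5,3})(Ω₁) = 0.02310 - 0.26304j ; Y_{5,3}(Ω₂) = 0.00016 + 0.00080j ; Δ = 0.00022 - 0.00002j
  [+4]  conj(Y_{5,4})(Ω₁) = -0.12759 + 0.17123j ; Y_{5,4}(Ω₂) = -0.00001 + 0.00003j ; Δ = -0.00000 - 0.00000j
  [+5]  conj(Y_{5,5})(Ω₁) = -0.40678 + 0.16136j ; Y_{5,5}(Ω₂) = -0.00000 + 0.00000j ; Δ = 0.00000 - 0.00000j
Accumulated sum 0.25856 + 0.00000j; after 4π/(2l+1) scaling, 0.29538 + 0.00000j ⇒ P_5 = 0.295376

0.295376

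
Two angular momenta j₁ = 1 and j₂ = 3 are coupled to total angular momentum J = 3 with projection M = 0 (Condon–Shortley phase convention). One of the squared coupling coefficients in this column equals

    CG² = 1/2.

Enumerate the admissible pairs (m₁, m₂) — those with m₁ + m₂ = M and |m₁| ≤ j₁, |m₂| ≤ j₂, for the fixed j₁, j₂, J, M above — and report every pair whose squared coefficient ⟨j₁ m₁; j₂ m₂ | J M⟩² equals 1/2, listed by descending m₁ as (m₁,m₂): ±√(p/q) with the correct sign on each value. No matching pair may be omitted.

Admissible pairs with m₁+m₂ = M = 0: (-1,1), (0,0), (1,-1)
  (m₁,m₂)=(1,-1): CG² = 1/2, CG = +√(1/2)   ← matches the target
  (m₁,m₂)=(0,0): CG² = 0/1, CG = 0
  (m₁,m₂)=(-1,1): CG² = 1/2, CG = −√(1/2)   ← matches the target
Pairs with CG² = 1/2: (1,-1): +√(1/2); (-1,1): −√(1/2)

(1,-1): +√(1/2); (-1,1): −√(1/2)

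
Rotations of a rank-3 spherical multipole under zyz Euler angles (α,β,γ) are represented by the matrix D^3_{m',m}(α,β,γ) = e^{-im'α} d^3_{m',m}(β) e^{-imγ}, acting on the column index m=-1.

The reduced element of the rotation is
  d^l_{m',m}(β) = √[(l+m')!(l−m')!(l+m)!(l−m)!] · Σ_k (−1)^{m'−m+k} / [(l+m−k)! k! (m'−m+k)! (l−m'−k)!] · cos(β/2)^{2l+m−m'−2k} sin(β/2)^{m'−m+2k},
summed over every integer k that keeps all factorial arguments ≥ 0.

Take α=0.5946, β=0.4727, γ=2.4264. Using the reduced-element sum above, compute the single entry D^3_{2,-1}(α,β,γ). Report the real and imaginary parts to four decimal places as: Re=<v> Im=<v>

Re=-0.0237 Im=-0.0685

Split into d^3_{2,-1}(β=0.4727) × two z-phases.
Half-angle: c=0.972199, s=0.234156. N=√(120·1·2·24)=75.894664
The bounds max(0,m−m')=0 and min(l+m,l−m')=1 give 2 terms
  k=0: (−1)^3·75.8947/(12)·0.9722^3·0.2342^3 = -0.074612
  k=1: (−1)^4·75.8947/(24)·0.9722^1·0.2342^5 = +0.002164
d^3_{2,-1}(0.4727) = -0.074612 +0.002164 = -0.072448
D = (+0.372402-0.928071i)·(-0.072448)·(-0.754967+0.655763i) = -0.023723-0.068454i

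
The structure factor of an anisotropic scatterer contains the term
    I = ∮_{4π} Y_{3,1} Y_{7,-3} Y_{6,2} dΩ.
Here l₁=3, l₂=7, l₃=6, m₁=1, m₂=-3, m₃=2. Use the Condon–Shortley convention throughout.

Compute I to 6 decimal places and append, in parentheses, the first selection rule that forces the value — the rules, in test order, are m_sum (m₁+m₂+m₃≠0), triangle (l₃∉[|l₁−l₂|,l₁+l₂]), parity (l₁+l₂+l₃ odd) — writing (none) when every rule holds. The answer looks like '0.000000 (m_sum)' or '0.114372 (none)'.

Rules hold: Σm=0, L=16 even, 4≤6≤10.
N = 7·15·13 = 1365
Δ = 4!·2!·10!/17! = 1/2042040
Racah Σ t=1..3: t=1:−1/207360 t=2:+1/57600 t=3:−1/207360 = 1/129600
⇒ 3j(3 7 6; 0 0 0)² = 168/12155, sgn +1
Racah Σ t=0..2: t=0:+1/829440 t=1:−1/181440 t=2:+1/645120 = -1/362880
⇒ 3j(3 7 6; 1 -3 2)² = 256/17017, sgn -1
4πI² = N·(3j₀)²·(3jₘ)² = 129024/454597
I = -1·√(0.283821/4π) = -0.15028548
No selection rule forces the value: the integral is nonzero (none).

-0.150285 (none)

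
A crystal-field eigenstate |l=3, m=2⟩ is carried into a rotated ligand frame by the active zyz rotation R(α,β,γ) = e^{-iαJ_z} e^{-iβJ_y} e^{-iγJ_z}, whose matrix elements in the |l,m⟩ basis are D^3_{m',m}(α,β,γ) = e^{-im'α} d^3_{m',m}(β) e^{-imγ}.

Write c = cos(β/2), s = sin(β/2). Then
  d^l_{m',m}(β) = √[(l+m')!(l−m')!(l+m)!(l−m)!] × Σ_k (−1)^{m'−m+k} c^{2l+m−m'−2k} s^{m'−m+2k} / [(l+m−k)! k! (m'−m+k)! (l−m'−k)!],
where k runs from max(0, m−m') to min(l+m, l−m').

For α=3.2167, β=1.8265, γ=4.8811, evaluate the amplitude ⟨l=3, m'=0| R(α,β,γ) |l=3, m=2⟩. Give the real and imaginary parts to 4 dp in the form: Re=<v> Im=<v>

First d^3_{0,2}(β=1.8265), then the phase factors e^{-i(0)α} and e^{-i(2)γ}:
With c≡cos(β/2)=0.611177 and s≡sin(β/2)=0.791494, N=[6·6·120·1]^{1/2}=65.726707
Admissible k: 2..3 (factorial args all ≥0)
  k=2: (−1)^0·65.7267/(12)·0.6112^4·0.7915^2 = +0.478766
  k=3: (−1)^1·65.7267/(12)·0.6112^2·0.7915^4 = -0.802944
d^3_{0,2}(1.8265) = +0.478766 -0.802944 = -0.324178
D = (+1.000000+0.000000i)·(-0.324178)·(-0.943611+0.331056i) = +0.305898-0.107321i

Re=0.3059 Im=-0.1073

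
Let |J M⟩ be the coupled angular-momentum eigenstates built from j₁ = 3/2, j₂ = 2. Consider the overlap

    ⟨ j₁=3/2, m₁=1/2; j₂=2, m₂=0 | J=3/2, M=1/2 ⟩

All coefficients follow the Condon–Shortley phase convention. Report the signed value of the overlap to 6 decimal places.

−√(1/5) = -0.447214

triangle: 2!×1!×2!/6! = 4/720
(j±m)!: 2!×1!×2!×2!×2!×1! = 16
prefactor² = (2J+1)×Δ×N² = 16/45
  k=0: +1/(0!×2!×1!×2!×0!×0!) = 1/4
  k=1: −1/(1!×1!×0!×1!×1!×1!) = -1
Σ = -3/4  ⇒  CG² = 16/45×(-3/4)² = 1/5
CG = −√(1/5) = -0.447214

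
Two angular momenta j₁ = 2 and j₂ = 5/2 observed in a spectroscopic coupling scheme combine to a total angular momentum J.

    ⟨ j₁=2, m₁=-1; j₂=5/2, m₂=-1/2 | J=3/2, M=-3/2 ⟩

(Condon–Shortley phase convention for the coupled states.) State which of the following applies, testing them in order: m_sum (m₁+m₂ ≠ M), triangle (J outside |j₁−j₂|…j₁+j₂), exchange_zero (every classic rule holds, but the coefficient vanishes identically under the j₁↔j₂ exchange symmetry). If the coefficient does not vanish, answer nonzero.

m-sum: m₁+m₂ = -1+(-1/2) = -3/2, M = -3/2  ✓
triangle: |j₁−j₂| = 1/2 ≤ J = 3/2 ≤ j₁+j₂ = 9/2  ✓
exchange: j₁≠j₂ or m₁≠m₂ — the exchange symmetry imposes no constraint here
value check: CG = +√(9/35) = +0.507093 ≠ 0

nonzero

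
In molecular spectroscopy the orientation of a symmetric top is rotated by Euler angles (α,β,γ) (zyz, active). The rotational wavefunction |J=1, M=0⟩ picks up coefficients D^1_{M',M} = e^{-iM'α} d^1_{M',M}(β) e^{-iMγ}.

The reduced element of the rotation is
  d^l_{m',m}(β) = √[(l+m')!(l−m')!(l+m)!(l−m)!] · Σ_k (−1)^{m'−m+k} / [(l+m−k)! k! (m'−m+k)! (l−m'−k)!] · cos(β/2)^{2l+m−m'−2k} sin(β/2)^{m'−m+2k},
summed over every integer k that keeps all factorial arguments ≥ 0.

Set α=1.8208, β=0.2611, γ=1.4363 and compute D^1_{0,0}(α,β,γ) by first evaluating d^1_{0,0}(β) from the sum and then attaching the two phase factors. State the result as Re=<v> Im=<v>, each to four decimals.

Split into d^1_{0,0}(β=0.2611) × two z-phases.
Half-angle: c=0.991490, s=0.130179. N=√(1·1·1·1)=1.000000
Admissible k: 0..1 (factorial args all ≥0)
  k=0: (−1)^0·1.0000/(1)·0.9915^2·0.1302^0 = +0.983053
  k=1: (−1)^1·1.0000/(1)·0.9915^0·0.1302^2 = -0.016947
d^1_{0,0}(0.2611) = +0.983053 -0.016947 = +0.966107
D = (+1.000000+0.000000i)·(+0.966107)·(+1.000000+0.000000i) = +0.966107+0.000000i

Re=0.9661 Im=0.0000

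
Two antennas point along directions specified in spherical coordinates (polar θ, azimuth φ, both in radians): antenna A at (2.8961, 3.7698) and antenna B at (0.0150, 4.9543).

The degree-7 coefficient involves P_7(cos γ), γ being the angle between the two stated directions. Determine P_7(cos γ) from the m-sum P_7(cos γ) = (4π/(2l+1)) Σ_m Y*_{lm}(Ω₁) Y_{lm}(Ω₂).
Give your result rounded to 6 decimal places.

-0.290438

Addition theorem: P_7(cos γ) = (4π/15) Σ_m Y*_{lm}(Ω₁) Y_{lm}(Ω₂), m = −7…7:
  [-7]  conj(Y_{7,-7})(Ω₁) = 0.00001 + 0.00002j ; Y_{7,-7}(Ω₂) = -0.00000 + 0.00000j ; Δ = -0.00000 - 0.00000j
  [-6]  conj(Y_{7,-6})(Ω₁) = 0.00030 + 0.00022j ; Y_{7,-6}(Ω₂) = -0.00000 + 0.00000j ; Δ = -0.00000 + 0.00000j
  [-5]  conj(Y_{7,-5})(Ω₁) = 0.00349 - 0.00000j ; Y_{7,-5}(Ω₂) = 0.00000 + 0.00000j ; Δ = 0.00000 + 0.00000j
  [-4]  conj(Y_{7,-4})(Ω₁) = 0.01854 - 0.01348j ; Y_{7,-4}(Ω₂) = 0.00000 - 0.00000j ; Δ = -0.00000 - 0.00000j
  [-3]  conj(Y_{7,-3})(Ω₁) = 0.03309 - 0.10197j ; Y_{7,-3}(Ω₂) = -0.00002 - 0.00002j ; Δ = -0.00000 + 0.00000j
  [-2]  conj(Y_{7,-2})(Ω₁) = -0.10562 - 0.32483j ; Y_{7,-2}(Ω₂) = -0.00149 + 0.00079j ; Δ = 0.00041 + 0.00040j
  [-1]  conj(Y_{7,-1})(Ω₁) = -0.51694 - 0.37549j ; Y_{7,-1}(Ω₂) = 0.01467 + 0.05944j ; Δ = 0.01474 - 0.03623j
  [+0]  conj(Y_{7,0})(Ω₁) = -0.34614 + 0.00000j ; Y_{7,0}(Ω₂) = 1.08911 + 0.00000j ; Δ = -0.37698 + 0.00000j
  [+1]  conj(Y_{7,1})(Ω₁) = 0.51694 - 0.37549j ; Y_{7,1}(Ω₂) = -0.01467 + 0.05944j ; Δ = 0.01474 + 0.03623j
  [+2]  conj(Y_{7,2})(Ω₁) = -0.10562 + 0.32483j ; Y_{7,2}(Ω₂) = -0.00149 - 0.00079j ; Δ = 0.00041 - 0.00040j
  [+3]  conj(Y_{7,3})(Ω₁) = -0.03309 - 0.10197j ; Y_{7,3}(Ω₂) = 0.00002 - 0.00002j ; Δ = -0.00000 - 0.00000j
  [+4]  conj(Y_{7,4})(Ω₁) = 0.01854 + 0.01348j ; Y_{7,4}(Ω₂) = 0.00000 + 0.00000j ; Δ = -0.00000 + 0.00000j
  [+5]  conj(Y_{7,5})(Ω₁) = -0.00349 - 0.00000j ; Y_{7,5}(Ω₂) = -0.00000 + 0.00000j ; Δ = 0.00000 - 0.00000j
  [+6]  conj(Y_{7,6})(Ω₁) = 0.00030 - 0.00022j ; Y_{7,6}(Ω₂) = -0.00000 - 0.00000j ; Δ = -0.00000 - 0.00000j
  [+7]  conj(Y_{7,7})(Ω₁) = -0.00001 + 0.00002j ; Y_{7,7}(Ω₂) = 0.00000 + 0.00000j ; Δ = -0.00000 + 0.00000j
Accumulated sum -0.34669 - 0.00000j; after 4π/(2l+1) scaling, -0.29044 - 0.00000j ⇒ P_7 = -0.290438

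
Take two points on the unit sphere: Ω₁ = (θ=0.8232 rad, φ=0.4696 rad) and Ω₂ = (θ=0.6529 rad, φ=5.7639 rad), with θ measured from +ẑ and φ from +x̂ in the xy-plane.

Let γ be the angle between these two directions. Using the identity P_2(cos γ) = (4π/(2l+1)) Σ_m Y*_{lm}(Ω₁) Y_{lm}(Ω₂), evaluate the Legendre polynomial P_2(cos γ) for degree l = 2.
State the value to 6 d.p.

0.424090

Term-by-term m-sum for l=2 (normalisation 4π/5 = 2.513274):
  term(m=-2) = -0.011721+0.027193i   from Y*(Ω₁)=+0.122648+0.167652i, Y(Ω₂)=+0.072339+0.122835i
  term(m=-1) = +0.078919+0.119955i   from Y*(Ω₁)=+0.343476+0.174301i, Y(Ω₂)=+0.323647+0.185001i
  term(m=+0) = +0.034345+0.000000i   from Y*(Ω₁)=+0.121963-0.000000i, Y(Ω₂)=+0.281600+0.000000i
  term(m=+1) = +0.078919-0.119955i   from Y*(Ω₁)=-0.343476+0.174301i, Y(Ω₂)=-0.323647+0.185001i
  term(m=+2) = -0.011721-0.027193i   from Y*(Ω₁)=+0.122648-0.167652i, Y(Ω₂)=+0.072339-0.122835i
Accumulated sum +0.168740+0.000000i; after 4π/(2l+1) scaling, +0.424090+0.000000i ⇒ P_2 = 0.424090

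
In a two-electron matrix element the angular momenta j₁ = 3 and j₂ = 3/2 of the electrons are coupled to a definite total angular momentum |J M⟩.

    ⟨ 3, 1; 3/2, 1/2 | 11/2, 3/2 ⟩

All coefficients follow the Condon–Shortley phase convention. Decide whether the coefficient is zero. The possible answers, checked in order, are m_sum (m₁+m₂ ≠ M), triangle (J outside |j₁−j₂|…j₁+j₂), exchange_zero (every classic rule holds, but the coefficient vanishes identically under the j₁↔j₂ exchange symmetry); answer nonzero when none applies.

triangle

m-sum: m₁+m₂ = 1+1/2 = 3/2, M = 3/2  ✓
triangle: need |j₁−j₂| ≤ J ≤ j₁+j₂, i.e. J ∈ [3/2, 9/2]; J = 11/2 is outside ✗ ⇒ coefficient is 0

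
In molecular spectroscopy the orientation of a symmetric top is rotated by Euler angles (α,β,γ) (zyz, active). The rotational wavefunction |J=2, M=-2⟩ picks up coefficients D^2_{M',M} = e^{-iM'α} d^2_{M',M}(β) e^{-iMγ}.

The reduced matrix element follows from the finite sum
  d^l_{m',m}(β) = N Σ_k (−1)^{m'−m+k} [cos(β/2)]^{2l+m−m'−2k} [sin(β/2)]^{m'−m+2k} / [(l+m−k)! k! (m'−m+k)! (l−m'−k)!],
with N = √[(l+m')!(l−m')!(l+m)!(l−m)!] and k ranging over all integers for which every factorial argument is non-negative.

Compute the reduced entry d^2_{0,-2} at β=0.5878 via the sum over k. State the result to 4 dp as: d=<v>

d^2_{0,-2}(β=0.5878) via the finite sum:
c=cos(0.587800/2)=0.957121, s=sin(0.587800/2)=0.289687; N=√[2·2·1·24]=9.797959
k: max(0,(-2)−(0))=0 … min(2+(-2),2−(0))=0
  k=0: (−1)^2·9.7980/(4)·0.9571^2·0.2897^2 = +0.188308
d^2_{0,-2}(0.5878) = +0.188308

d=0.1883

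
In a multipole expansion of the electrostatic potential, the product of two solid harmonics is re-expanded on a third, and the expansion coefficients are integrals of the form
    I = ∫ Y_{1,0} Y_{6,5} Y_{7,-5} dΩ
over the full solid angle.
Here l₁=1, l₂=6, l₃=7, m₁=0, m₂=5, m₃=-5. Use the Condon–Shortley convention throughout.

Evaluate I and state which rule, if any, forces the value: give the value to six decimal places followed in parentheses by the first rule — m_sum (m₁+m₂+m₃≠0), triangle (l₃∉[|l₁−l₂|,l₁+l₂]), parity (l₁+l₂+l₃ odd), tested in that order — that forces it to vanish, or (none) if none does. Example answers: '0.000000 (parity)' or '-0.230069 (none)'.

-0.171413 (none)

Rules hold: Σm=0, L=14 even, 5≤7≤7.
N = 3·13·15 = 585
Δ = 0!·2!·12!/15! = 1/1365
Racah Σ t=0..0: t=0:+1/518400 = 1/518400
⇒ 3j(1 6 7; 0 0 0)² = 7/195, sgn -1
Racah Σ t=0..0: t=0:+1/39916800 = 1/39916800
⇒ 3j(1 6 7; 0 5 -5)² = 8/455, sgn +1
4πI² = N·(3j₀)²·(3jₘ)² = 24/65
I = -1·√(0.369231/4π) = -0.17141310
No selection rule forces the value: the integral is nonzero (none).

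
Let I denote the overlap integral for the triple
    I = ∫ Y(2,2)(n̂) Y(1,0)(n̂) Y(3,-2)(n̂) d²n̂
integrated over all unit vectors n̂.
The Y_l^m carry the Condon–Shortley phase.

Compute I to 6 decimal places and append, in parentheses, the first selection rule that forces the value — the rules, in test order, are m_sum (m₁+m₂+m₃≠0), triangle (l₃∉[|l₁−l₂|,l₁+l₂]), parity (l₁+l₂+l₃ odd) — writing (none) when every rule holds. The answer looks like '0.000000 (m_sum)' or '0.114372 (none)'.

m-sum 0 ✓  L=6 even ✓  1≤3≤3 ✓
Π(2lᵢ+1) = 5×3×7 = 105
triangle coeff Δ(2,1,3) = 1/105
Σ_t [0,0]: t=0:+1/4 = 1/4
(3j)²=3/35 [(2 1 3; 0 0 0)], sign=-1
Σ_t [0,0]: t=0:+1/24 = 1/24
(3j)²=1/21 [(2 1 3; 2 0 -2)], sign=-1
⇒ 4πI² = 3/7
I = (+1)√(3/7/(4π)) = 0.18467439
No selection rule forces the value: the integral is nonzero (none).

0.184674 (none)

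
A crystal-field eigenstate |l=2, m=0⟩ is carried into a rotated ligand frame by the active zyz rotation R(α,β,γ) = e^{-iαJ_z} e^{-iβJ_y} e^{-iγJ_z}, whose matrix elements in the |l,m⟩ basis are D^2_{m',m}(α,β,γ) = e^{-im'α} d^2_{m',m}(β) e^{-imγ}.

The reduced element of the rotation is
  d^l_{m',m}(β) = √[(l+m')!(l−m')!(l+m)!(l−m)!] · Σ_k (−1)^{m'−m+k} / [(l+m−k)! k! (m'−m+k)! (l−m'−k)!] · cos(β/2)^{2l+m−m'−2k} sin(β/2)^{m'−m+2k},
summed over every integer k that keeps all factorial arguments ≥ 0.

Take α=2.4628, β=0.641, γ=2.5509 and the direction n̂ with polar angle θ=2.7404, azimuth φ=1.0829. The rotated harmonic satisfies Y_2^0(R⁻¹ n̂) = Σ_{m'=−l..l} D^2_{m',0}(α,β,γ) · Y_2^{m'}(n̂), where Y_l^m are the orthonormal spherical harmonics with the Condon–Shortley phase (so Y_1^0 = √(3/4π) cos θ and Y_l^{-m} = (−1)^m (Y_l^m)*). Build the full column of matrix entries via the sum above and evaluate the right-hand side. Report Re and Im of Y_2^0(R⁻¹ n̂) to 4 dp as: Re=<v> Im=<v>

Need the full column D^2_{m',0} for m'=−2..2 at α=2.4628, β=0.6410, γ=2.5509.
cos(β/2)=0.949078, sin(β/2)=0.315041
d^2_{-2,0}: single k=2 term ⇒ +0.218985;  D = +0.046337-0.214026i
d^2_{-1,0}: k∈[1..2] ⇒ +0.659703 -0.072691 = +0.587012;  D = -0.456890+0.368558i
d^2_{0,0}: k∈[0..2] ⇒ +0.811349 -0.357601 +0.009851 = +0.463599;  D = +0.463599+0.000000i
d^2_{1,0}: k∈[0..1] ⇒ -0.659703 +0.072691 = -0.587012;  D = +0.456890+0.368558i
d^2_{2,0}: single k=0 term ⇒ +0.218985;  D = +0.046337+0.214026i
Y_2^{m'}(θ=2.7404,φ=1.0829) and Σ D·Y over m':
  (+0.0463-0.2140i)·(-0.0330-0.0488i)  (-0.4569+0.3686i)·(-0.1302+0.2453i)  (+0.4636+0.0000i)·(+0.4865+0.0000i)  (+0.4569+0.3686i)·(+0.1302+0.2453i)  (+0.0463+0.2140i)·(-0.0330+0.0488i)
Y_2^0(R⁻¹ n̂) = +0.139725+0.000000i

Re=0.1397 Im=0.0000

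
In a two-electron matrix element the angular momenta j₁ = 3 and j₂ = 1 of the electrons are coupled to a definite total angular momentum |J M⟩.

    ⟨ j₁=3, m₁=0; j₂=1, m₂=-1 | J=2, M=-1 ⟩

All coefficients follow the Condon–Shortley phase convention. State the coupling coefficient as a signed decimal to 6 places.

+√(1/7) = +0.377964

√[5·2!4!0!/7! · 3!3!0!2!1!3!] = √(144/7)
  +(−1)^0/∏(0,2,3,0,1,0)! = 1/12  (running 1/12)
⟨..|..⟩ = √(144/7)·(1/12) = +0.377964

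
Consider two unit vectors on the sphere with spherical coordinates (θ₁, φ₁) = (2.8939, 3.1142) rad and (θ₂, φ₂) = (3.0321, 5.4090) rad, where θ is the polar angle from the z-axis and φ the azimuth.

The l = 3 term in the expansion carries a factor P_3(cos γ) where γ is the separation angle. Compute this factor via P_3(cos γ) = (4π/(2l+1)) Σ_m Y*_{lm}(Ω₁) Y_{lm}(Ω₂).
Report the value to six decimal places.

0.697108

Term-by-term m-sum for l=3 (normalisation 4π/7 = 1.795196):
  [-3]  conj(Y_{3,-3})(Ω₁) = -0.00613 + 0.00050j ; Y_{3,-3}(Ω₂) = -0.00047 + 0.00027j ; Δ = 0.00000 - 0.00000j
  [-2]  conj(Y_{3,-2})(Ω₁) = -0.05946 + 0.00326j ; Y_{3,-2}(Ω₂) = 0.00214 - 0.01194j ; Δ = -0.00009 + 0.00072j
  [-1]  conj(Y_{3,-1})(Ω₁) = -0.29301 + 0.00803j ; Y_{3,-1}(Ω₂) = 0.08928 + 0.10673j ; Δ = -0.02702 - 0.03056j
  [+0]  conj(Y_{3,0})(Ω₁) = -0.61484 + 0.00000j ; Y_{3,0}(Ω₂) = -0.71974 + 0.00000j ; Δ = 0.44253 + 0.00000j
  [+1]  conj(Y_{3,1})(Ω₁) = 0.29301 + 0.00803j ; Y_{3,1}(Ω₂) = -0.08928 + 0.10673j ; Δ = -0.02702 + 0.03056j
  [+2]  conj(Y_{3,2})(Ω₁) = -0.05946 - 0.00326j ; Y_{3,2}(Ω₂) = 0.00214 + 0.01194j ; Δ = -0.00009 - 0.00072j
  [+3]  conj(Y_{3,3})(Ω₁) = 0.00613 + 0.00050j ; Y_{3,3}(Ω₂) = 0.00047 + 0.00027j ; Δ = 0.00000 + 0.00000j
Accumulated sum 0.38832 + 0.00000j; after 4π/(2l+1) scaling, 0.69711 + 0.00000j ⇒ P_3 = 0.697108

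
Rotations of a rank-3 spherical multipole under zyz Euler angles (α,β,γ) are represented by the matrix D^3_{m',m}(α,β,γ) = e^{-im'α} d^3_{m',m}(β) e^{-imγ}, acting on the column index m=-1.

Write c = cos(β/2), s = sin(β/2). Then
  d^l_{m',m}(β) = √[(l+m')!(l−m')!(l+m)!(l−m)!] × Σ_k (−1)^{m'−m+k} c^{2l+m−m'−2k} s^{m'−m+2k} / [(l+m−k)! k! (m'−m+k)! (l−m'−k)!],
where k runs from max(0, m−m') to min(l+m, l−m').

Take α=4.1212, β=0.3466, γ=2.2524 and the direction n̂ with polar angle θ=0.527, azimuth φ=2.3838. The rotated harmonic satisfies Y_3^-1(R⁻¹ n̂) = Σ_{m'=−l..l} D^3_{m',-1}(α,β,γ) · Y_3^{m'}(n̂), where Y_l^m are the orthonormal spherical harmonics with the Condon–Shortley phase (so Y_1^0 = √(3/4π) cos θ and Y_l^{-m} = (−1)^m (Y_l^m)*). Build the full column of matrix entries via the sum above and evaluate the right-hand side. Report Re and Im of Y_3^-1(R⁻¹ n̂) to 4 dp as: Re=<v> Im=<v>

Need the full column D^3_{m',-1} for m'=−3..3 at α=4.1212, β=0.3466, γ=2.2524.
cos(β/2)=0.985021, sin(β/2)=0.172434
d^3_{-3,-1}: single k=2 term ⇒ +0.108411;  D = -0.049950+0.096218i
d^3_{-2,-1}: k∈[1..2] ⇒ +0.505650 -0.030991 = +0.474659;  D = -0.227886-0.416376i
d^3_{-1,-1}: k∈[0..2] ⇒ +0.913426 -0.223933 +0.005147 = +0.694640;  D = +0.691803+0.062720i
d^3_{0,-1}: k∈[0..2] ⇒ -0.553912 +0.050923 -0.000520 = -0.503509;  D = +0.317230-0.391007i
d^3_{1,-1}: k∈[0..2] ⇒ +0.167949 -0.006862 +0.000026 = +0.161113;  D = -0.047305-0.154012i
d^3_{2,-1}: k∈[0..1] ⇒ -0.030991 +0.000475 = -0.030516;  D = -0.029214-0.008819i
d^3_{3,-1}: single k=0 term ⇒ +0.003322;  D = -0.002570+0.002106i
Y_3^{m'}(θ=0.527,φ=2.3838) and Σ D·Y over m':
  (-0.0499+0.0962i)·(+0.0343-0.0405i)  (-0.2279-0.4164i)·(+0.0123+0.2231i)  (+0.6918+0.0627i)·(-0.3229-0.3056i)  (+0.3172-0.3910i)·(+0.2371+0.0000i)  (-0.0473-0.1540i)·(+0.3229-0.3056i)  (-0.0292-0.0088i)·(+0.0123-0.2231i)  (-0.0026+0.0021i)·(-0.0343-0.0405i)
Y_3^-1(R⁻¹ n̂) = -0.101233-0.403869i

Re=-0.1012 Im=-0.4039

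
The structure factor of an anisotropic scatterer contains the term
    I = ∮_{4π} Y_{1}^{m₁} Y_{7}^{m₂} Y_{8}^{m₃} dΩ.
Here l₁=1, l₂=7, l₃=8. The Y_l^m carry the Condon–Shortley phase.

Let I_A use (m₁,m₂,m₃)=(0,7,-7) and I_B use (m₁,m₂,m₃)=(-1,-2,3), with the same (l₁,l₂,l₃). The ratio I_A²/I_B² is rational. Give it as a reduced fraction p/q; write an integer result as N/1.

3/11

l's match ⇒ only the (l;m) 3-j factors differ between A and B.
A: triangle coeff Δ(1,7,8) = 1/2040; Σ_t [0,0]: t=0:+1/87178291200 = 1/87178291200; (3j)²=1/136 [(1 7 8; 0 7 -7)], sign=-1
B: triangle coeff Δ(1,7,8) = 1/2040; Σ_t [0,0]: t=0:+1/87091200 = 1/87091200; (3j)²=11/408 [(1 7 8; -1 -2 3)], sign=-1
I_A²/I_B² = (1/136)/(11/408) = 3/11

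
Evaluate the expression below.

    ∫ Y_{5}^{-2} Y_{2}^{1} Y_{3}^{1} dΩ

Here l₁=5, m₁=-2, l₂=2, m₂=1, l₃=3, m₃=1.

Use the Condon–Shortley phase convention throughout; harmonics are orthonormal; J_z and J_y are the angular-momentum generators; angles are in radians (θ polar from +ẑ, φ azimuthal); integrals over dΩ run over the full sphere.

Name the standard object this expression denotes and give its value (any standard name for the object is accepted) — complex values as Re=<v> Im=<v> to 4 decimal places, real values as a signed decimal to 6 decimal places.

This is a Gaunt coefficient — the integral of a triple product of spherical harmonics over the sphere.
Rules hold: Σm=0, L=10 even, 3≤3≤7.
N = 11·5·7 = 385
Δ = 4!·6!·0!/11! = 1/2310
Racah Σ t=2..2: t=2:+1/144 = 1/144
⇒ 3j(5 2 3; 0 0 0)² = 10/231, sgn -1
Racah Σ t=3..3: t=3:−1/288 = -1/288
⇒ 3j(5 2 3; -2 1 1)² = 1/22, sgn -1
4πI² = N·(3j₀)²·(3jₘ)² = 25/33
I = +1·√(0.757576/4π) = 0.24553200

Gaunt coefficient, +0.245532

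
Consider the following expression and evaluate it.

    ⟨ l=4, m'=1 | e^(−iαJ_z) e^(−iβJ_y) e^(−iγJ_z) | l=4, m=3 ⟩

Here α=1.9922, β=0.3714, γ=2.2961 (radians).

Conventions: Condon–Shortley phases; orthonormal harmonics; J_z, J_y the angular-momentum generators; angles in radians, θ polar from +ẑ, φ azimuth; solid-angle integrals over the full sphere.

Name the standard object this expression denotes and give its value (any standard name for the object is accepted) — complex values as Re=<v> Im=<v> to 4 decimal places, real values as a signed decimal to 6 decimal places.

This is a Wigner D-matrix element — the rotation-matrix element ⟨l m'| R(α,β,γ) |l m⟩ in the angular-momentum basis.
D^4_{1,3}(1.9922,0.3714,2.2961) = e^{-i·1·1.9922}·d^4_{1,3}(0.3714)·e^{-i·3·2.2961}. Compute d first:
Half-angle: c=0.982807, s=0.184635. N=√(120·6·5040·1)=1904.940944
Admissible k: 2..3 (factorial args all ≥0)
  k=2: (−1)^0·1904.9409/(240)·0.9828^6·0.1846^2 = +0.243841
  k=3: (−1)^1·1904.9409/(144)·0.9828^4·0.1846^4 = -0.014343
d^4_{1,3}(0.3714) = +0.243841 -0.014343 = +0.229498
Attach z-rotation phases: D = e^{-i(1)(1.9922)}·(+0.229498)·e^{-i(3)(2.2961)} = -0.196336-0.118834i

Wigner D-matrix element, Re=-0.1963 Im=-0.1188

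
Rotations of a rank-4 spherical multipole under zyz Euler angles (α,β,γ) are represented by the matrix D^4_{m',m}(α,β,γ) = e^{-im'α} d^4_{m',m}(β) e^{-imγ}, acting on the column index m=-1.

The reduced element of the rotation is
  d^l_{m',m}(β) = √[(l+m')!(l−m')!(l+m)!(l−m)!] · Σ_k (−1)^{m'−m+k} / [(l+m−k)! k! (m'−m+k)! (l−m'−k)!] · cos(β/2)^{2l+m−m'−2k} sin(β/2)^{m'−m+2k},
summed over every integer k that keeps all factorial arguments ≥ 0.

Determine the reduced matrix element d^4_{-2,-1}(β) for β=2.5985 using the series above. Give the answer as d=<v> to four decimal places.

d^4_{-2,-1}(β=2.5985) via the finite sum:
c=cos(2.598500/2)=0.268221, s=sin(2.598500/2)=0.963357; N=√[2·720·6·120]=1018.233765
Admissible k: 1..3 (factorial args all ≥0)
  k=1: (−1)^0·1018.2338/(240)·0.2682^7·0.9634^1 = +0.000408
  k=2: (−1)^1·1018.2338/(48)·0.2682^5·0.9634^3 = -0.026329
  k=3: (−1)^2·1018.2338/(72)·0.2682^3·0.9634^5 = +0.226429
d^4_{-2,-1}(2.5985) = +0.000408 -0.026329 +0.226429 = +0.200508

d=0.2005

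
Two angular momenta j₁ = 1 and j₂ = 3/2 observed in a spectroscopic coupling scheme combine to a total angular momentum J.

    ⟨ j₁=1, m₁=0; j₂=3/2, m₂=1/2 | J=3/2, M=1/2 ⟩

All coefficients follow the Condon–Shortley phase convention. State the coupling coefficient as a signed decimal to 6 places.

-0.258199

triangle: 1!·1!·2!/5! = 2/120
(j±m)!: 1!·1!·2!·1!·2!·1! = 4
prefactor² = (2J+1)·Δ·N² = 4/15
  k=0: +1/(0!·1!·1!·2!·0!·0!) = 1/2
  k=1: −1/(1!·0!·0!·1!·1!·1!) = -1
Σ = -1/2  ⇒  CG² = 4/15·(-1/2)² = 1/15
CG = −√(1/15) = -0.258199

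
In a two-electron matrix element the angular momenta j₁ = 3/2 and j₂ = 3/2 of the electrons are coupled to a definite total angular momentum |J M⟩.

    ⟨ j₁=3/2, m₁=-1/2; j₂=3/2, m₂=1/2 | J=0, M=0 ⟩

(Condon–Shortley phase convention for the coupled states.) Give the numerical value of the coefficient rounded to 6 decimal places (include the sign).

+0.500000  (= +√(1/4))

j₁+j₂−J=3  J+j₁−j₂=0  J−j₁+j₂=0  j₁+j₂+J+1=4
(j₁±m₁, j₂±m₂, J±M) = (1,2,2,1,0,0)
P² = 1
sum k=2..2:
  [2] +1/2 = 1/2
S = 1/2
C² = P²·S² = 1/4 ; C = +0.500000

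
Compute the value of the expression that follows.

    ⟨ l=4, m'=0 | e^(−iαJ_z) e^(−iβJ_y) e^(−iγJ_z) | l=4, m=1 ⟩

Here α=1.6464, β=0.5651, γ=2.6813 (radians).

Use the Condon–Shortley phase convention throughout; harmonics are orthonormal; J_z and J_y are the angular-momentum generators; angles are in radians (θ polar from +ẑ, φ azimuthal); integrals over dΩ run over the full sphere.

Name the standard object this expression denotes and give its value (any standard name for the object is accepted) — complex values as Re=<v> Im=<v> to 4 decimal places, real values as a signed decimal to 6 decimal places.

Wigner D-matrix element, Re=-0.4513 Im=-0.2238

This is a Wigner D-matrix element — the rotation-matrix element ⟨l m'| R(α,β,γ) |l m⟩ in the angular-momentum basis.
D^4_{0,1}(1.6464,0.5651,2.6813) = e^{-i·0·1.6464}·d^4_{0,1}(0.5651)·e^{-i·1·2.6813}. Compute d first:
c=cos(0.565100/2)=0.960348, s=sin(0.565100/2)=0.278805; N=√[24·24·120·6]=643.987578
k∈{1,2,3,4} keeps every argument non-negative
  k=1: (−1)^0·643.9876/(144)·0.9603^7·0.2788^1 = +0.939324
  k=2: (−1)^1·643.9876/(24)·0.9603^5·0.2788^3 = -0.475020
  k=3: (−1)^2·643.9876/(24)·0.9603^3·0.2788^5 = +0.040037
  k=4: (−1)^3·643.9876/(144)·0.9603^1·0.2788^7 = -0.000562
d^4_{0,1}(0.5651) = +0.939324 -0.475020 +0.040037 -0.000562 = +0.503778
Phases: e^{-i·(0)·1.6464}=+1.000000+0.000000i, e^{-i·(1)·2.6813}=-0.895923-0.444210i ⇒ D=-0.451346-0.223783i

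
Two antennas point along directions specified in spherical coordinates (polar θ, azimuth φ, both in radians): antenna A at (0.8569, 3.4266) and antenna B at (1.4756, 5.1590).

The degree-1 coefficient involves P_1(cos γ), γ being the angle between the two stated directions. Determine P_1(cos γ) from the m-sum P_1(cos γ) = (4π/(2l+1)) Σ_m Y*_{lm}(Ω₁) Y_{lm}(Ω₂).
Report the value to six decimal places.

Term-by-term m-sum for l=1 (normalisation 4π/3 = 4.188790):
  m=-1: (-0.250596, -0.073421) × (0.148547, 0.310196) = (-0.014451, -0.088640)  (running Σ = (-0.014451, -0.088640))
  m=0: (0.319929, -0.000000) × (0.046443, 0.000000) = (0.014858, 0.000000)  (running Σ = (0.000408, -0.088640))
  m=1: (0.250596, -0.073421) × (-0.148547, 0.310196) = (-0.014451, 0.088640)  (running Σ = (-0.014043, 0.000000))
Total Σ_m = (-0.014043, 0.000000). Multiply by 4.188790: (-0.058822, 0.000000). P_1(cos γ) = -0.058822

-0.058822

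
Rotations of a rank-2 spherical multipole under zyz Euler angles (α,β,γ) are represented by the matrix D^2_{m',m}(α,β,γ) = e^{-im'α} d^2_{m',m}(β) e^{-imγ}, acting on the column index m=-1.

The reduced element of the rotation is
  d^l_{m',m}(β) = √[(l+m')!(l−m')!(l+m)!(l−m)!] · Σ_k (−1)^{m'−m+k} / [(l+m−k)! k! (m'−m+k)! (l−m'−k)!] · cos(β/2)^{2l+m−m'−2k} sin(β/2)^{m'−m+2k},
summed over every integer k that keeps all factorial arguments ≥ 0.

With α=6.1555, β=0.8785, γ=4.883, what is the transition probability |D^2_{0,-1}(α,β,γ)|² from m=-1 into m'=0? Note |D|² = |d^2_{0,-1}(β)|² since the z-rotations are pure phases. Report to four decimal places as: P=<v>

P=0.3621

D^2_{0,-1}(6.1555,0.8785,4.8830) = e^{-i·0·6.1555}·d^2_{0,-1}(0.8785)·e^{-i·-1·4.8830}. Compute d first:
c=cos(0.878500/2)=0.905071, s=sin(0.878500/2)=0.425261; N=√[2·2·1·6]=4.898979
The bounds max(0,m−m')=0 and min(l+m,l−m')=1 give 2 terms
  k=0: (−1)^1·4.8990/(2)·0.9051^3·0.4253^1 = -0.772287
  k=1: (−1)^2·4.8990/(2)·0.9051^1·0.4253^3 = +0.170500
d^2_{0,-1}(0.8785) = -0.772287 +0.170500 = -0.601787
|D^2_{0,-1}|² = |d^2_{0,-1}(β)|² = (-0.601787)² = 0.362148 (the z-rotation phases have unit modulus)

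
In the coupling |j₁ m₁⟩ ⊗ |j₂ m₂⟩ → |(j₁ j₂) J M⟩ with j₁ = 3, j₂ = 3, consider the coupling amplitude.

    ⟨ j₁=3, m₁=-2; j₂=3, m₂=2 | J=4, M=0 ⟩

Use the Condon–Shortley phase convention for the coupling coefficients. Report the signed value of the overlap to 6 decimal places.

triangle: 2!*4!*4!/11! = 1152/39916800
(j±m)!: 1!*5!*5!*1!*4!*4! = 8294400
prefactor² = (2J+1)*Δ*N² = 165888/77
  k=1: −1/(1!*1!*4!*4!*0!*0!) = -1/576
  k=2: +1/(2!*0!*3!*3!*1!*1!) = 1/72
Σ = 7/576  ⇒  CG² = 165888/77*(7/576)² = 7/22
CG = +√(7/22) = +0.564076

+0.564076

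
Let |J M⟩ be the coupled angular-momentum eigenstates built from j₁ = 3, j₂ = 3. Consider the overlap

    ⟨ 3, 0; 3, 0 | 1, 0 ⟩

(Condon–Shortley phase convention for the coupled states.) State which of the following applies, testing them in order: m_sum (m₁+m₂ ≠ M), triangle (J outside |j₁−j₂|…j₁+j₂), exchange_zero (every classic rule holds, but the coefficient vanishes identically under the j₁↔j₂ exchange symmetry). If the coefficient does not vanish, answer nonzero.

exchange_zero

m-sum: m₁+m₂ = 0+0 = 0, M = 0  ✓
triangle: |j₁−j₂| = 0 ≤ J = 1 ≤ j₁+j₂ = 6  ✓
exchange: j₁=j₂ and m₁=m₂, and (−1)^(j₁+j₂−J) = (−1)^5 = −1 forces ⟨j₁m₁;j₂m₂|JM⟩ = −⟨j₂m₂;j₁m₁|JM⟩ = −⟨j₁m₁;j₂m₂|JM⟩ ⇒ the coefficient vanishes identically
Racah sum check: Σ_k collapses to 0 ⇒ CG = 0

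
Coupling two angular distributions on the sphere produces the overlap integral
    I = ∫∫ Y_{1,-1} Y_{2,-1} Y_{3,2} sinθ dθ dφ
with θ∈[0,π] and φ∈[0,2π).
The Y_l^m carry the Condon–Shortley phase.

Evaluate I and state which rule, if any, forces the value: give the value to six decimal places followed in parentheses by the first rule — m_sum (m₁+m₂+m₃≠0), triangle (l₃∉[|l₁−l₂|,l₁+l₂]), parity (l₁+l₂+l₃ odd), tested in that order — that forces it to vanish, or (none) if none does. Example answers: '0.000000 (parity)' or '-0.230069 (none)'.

Rules hold: Σm=0, L=6 even, 1≤3≤3.
N = 3·5·7 = 105
Δ = 0!·2!·4!/7! = 1/105
Racah Σ t=0..0: t=0:+1/4 = 1/4
⇒ 3j(1 2 3; 0 0 0)² = 3/35, sgn -1
Racah Σ t=0..0: t=0:+1/12 = 1/12
⇒ 3j(1 2 3; -1 -1 2)² = 2/21, sgn -1
4πI² = N·(3j₀)²·(3jₘ)² = 6/7
I = +1·√(0.857143/4π) = 0.26116903
No selection rule forces the value: the integral is nonzero (none).

0.261169 (none)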